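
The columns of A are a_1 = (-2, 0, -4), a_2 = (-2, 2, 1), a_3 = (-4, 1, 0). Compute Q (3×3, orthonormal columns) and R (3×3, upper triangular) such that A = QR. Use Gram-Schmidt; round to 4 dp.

e_1 = a_1/‖a_1‖ = (-2, 0, -4)/4.4721 = (-0.4472, 0.0000, -0.8944).
r_{12} = e_1·a_2 = 0.0000.
u_2 = a_2 + 0.0000·e_1 = (-2.0000, 2.0000, 1.0000).
‖u_2‖ = 3.0000, so e_2 = (-0.6667, 0.6667, 0.3333).
r_{13} = e_1·a_3 = 1.7889; r_{23} = e_2·a_3 = 3.3333.
u_3 = a_3 − 1.7889·e_1 − 3.3333·e_2 = (-0.9778, -1.2222, 0.4889).
‖u_3‖ = 1.6398, so e_3 = (-0.5963, -0.7454, 0.2981).

Q = [[-0.4472, -0.6667, -0.5963], [0.0000, 0.6667, -0.7454], [-0.8944, 0.3333, 0.2981]], R = [[4.4721, 0.0000, 1.7889], [0.0000, 3.0000, 3.3333], [0.0000, 0.0000, 1.6398]]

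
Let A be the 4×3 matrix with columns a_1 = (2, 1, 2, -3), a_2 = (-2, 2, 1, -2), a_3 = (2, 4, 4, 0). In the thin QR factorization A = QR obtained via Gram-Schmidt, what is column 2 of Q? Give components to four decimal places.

a_1 = (2, 1, 2, -3); ‖a_1‖ = 4.2426, so q_1 = (0.4714, 0.2357, 0.4714, -0.7071).
q_1·a_2 = 0.4714·(-2) + 0.2357·2 + 0.4714·1 + (-0.7071)·(-2) = 1.4142.
u_2 = a_2 − 1.4142·q_1 = (-2.6667, 1.6667, 0.3333, -1.0000).
‖u_2‖ = 3.3166, so q_2 = (-0.8040, 0.5025, 0.1005, -0.3015).

q_2 = (-0.8040, 0.5025, 0.1005, -0.3015)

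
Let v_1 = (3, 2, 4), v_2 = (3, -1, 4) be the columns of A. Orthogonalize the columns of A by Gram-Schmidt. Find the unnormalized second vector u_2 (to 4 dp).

v_1 = (3, 2, 4); ‖v_1‖ = 5.3852, so q_1 = (0.5571, 0.3714, 0.7428).
q_1·v_2 = 0.5571·3 + 0.3714·(-1) + 0.7428·4 = 4.2710.
u_2 = v_2 − 4.2710·q_1 = (0.6207, -2.5862, 0.8276).

u_2 = (0.6207, -2.5862, 0.8276)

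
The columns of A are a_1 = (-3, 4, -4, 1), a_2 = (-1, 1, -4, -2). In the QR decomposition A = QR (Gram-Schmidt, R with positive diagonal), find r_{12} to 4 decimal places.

a_1 = (-3, 4, -4, 1); ‖a_1‖ = 6.4807, so e_1 = (-0.4629, 0.6172, -0.6172, 0.1543).
r_{12} = e_1·a_2 = 3.2404.

r_{12} = 3.2404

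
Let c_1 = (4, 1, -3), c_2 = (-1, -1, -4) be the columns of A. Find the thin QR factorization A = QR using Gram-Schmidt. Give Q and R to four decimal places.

q_1 = c_1/‖c_1‖ = (4, 1, -3)/5.0990 = (0.7845, 0.1961, -0.5883).
r_{12} = q_1·c_2 = 1.3728.
u_2 = c_2 − 1.3728·q_1 = (-2.0769, -1.2692, -3.1923).
‖u_2‖ = 4.0144, so q_2 = (-0.5174, -0.3162, -0.7952).

Q = [[0.7845, -0.5174], [0.1961, -0.3162], [-0.5883, -0.7952]], R = [[5.0990, 1.3728], [0.0000, 4.0144]]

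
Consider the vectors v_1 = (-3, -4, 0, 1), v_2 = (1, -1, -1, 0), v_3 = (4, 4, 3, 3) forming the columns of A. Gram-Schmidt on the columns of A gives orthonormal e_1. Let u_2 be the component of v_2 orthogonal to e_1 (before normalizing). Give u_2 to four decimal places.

e_1 = v_1/‖v_1‖ = (-3, -4, 0, 1)/5.0990 = (-0.5883, -0.7845, 0.0000, 0.1961).
r_{12} = e_1·v_2 = 0.1961.
u_2 = v_2 − 0.1961·e_1 = (1.1154, -0.8462, -1.0000, -0.0385).

u_2 = (1.1154, -0.8462, -1.0000, -0.0385)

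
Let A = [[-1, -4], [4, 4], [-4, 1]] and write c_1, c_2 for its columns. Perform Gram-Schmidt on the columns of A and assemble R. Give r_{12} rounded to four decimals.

c_1 = (-1, 4, -4); ‖c_1‖ = 5.7446, so q_1 = (-0.1741, 0.6963, -0.6963).
r_{12} = q_1·c_2 = 2.7852.

r_{12} = 2.7852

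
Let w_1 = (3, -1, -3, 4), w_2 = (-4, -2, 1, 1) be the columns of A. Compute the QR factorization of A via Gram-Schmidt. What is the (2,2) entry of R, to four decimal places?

r_{22} = 4.4369

q_1 = w_1/‖w_1‖ = (3, -1, -3, 4)/5.9161 = (0.5071, -0.1690, -0.5071, 0.6761).
r_{12} = q_1·w_2 = -1.5213.
u_2 = w_2 + 1.5213·q_1 = (-3.2286, -2.2571, 0.2286, 2.0286).
r_{22} = ‖u_2‖ = 4.4369.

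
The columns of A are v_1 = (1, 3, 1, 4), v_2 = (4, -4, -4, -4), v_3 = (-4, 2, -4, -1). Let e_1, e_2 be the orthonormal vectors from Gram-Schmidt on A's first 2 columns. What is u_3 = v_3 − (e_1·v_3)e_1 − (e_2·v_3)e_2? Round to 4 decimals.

u_3 = (-2.3051, 2.4068, -4.6441, -0.0678)

e_1 = v_1/‖v_1‖ = (1, 3, 1, 4)/5.1962 = (0.1925, 0.5774, 0.1925, 0.7698).
r_{12} = e_1·v_2 = -5.3886.
u_2 = v_2 + 5.3886·e_1 = (5.0370, -0.8889, -2.9630, 0.1481).
‖u_2‖ = 5.9129, so e_2 = (0.8519, -0.1503, -0.5011, 0.0251).
r_{13} = e_1·v_3 = -1.1547; r_{23} = e_2·v_3 = -1.7288.
u_3 = v_3 + 1.1547·e_1 + 1.7288·e_2 = (-2.3051, 2.4068, -4.6441, -0.0678).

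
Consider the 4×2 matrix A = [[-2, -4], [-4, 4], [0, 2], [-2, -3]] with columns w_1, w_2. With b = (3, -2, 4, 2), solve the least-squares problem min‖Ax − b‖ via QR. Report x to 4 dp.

w_1 = (-2, -4, 0, -2); ‖w_1‖ = 4.8990, so q_1 = (-0.4082, -0.8165, 0.0000, -0.4082).
q_1·w_2 = (-0.4082)·(-4) + (-0.8165)·4 + 0.0000·2 + (-0.4082)·(-3) = -0.4082.
u_2 = w_2 + 0.4082·q_1 = (-4.1667, 3.6667, 2.0000, -3.1667).
‖u_2‖ = 6.6958, so q_2 = (-0.6223, 0.5476, 0.2987, -0.4729).
Qᵀb = (-0.4082, -2.7132).
Back-substitute: x_2 = -2.7132/6.6958 = -0.4052.
x_1 = (-0.4082 + 0.4082·(-0.4052))/4.8990 = -0.1171.

x = (-0.1171, -0.4052)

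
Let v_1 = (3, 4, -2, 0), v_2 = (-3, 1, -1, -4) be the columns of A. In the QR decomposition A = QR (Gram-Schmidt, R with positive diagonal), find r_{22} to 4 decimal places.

r_{22} = 5.1662

e_1 = v_1/‖v_1‖ = (3, 4, -2, 0)/5.3852 = (0.5571, 0.7428, -0.3714, 0.0000).
r_{12} = e_1·v_2 = -0.5571.
u_2 = v_2 + 0.5571·e_1 = (-2.6897, 1.4138, -1.2069, -4.0000).
r_{22} = ‖u_2‖ = 5.1662.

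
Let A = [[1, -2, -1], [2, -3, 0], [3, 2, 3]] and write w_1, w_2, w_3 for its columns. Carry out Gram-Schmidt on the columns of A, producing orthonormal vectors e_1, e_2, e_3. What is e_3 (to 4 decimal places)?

e_3 = (-0.8498, 0.5230, -0.0654)

w_1 = (1, 2, 3); ‖w_1‖ = 3.7417, so e_1 = (0.2673, 0.5345, 0.8018).
e_1·w_2 = 0.2673·(-2) + 0.5345·(-3) + 0.8018·2 = -0.5345.
u_2 = w_2 + 0.5345·e_1 = (-1.8571, -2.7143, 2.4286).
‖u_2‖ = 4.0883, so e_2 = (-0.4543, -0.6639, 0.5940).
e_1·w_3 = 0.2673·(-1) + 0.5345·0 + 0.8018·3 = 2.1381; e_2·w_3 = (-0.4543)·(-1) + (-0.6639)·0 + 0.5940·3 = 2.2363.
u_3 = w_3 − 2.1381·e_1 − 2.2363·e_2 = (-0.5556, 0.3419, -0.0427).
‖u_3‖ = 0.6537, so e_3 = (-0.8498, 0.5230, -0.0654).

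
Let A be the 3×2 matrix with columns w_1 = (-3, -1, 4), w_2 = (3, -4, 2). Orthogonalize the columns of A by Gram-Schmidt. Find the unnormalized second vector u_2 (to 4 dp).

u_2 = (3.3462, -3.8846, 1.5385)

w_1 = (-3, -1, 4); ‖w_1‖ = 5.0990, so q_1 = (-0.5883, -0.1961, 0.7845).
q_1·w_2 = (-0.5883)·3 + (-0.1961)·(-4) + 0.7845·2 = 0.5883.
u_2 = w_2 − 0.5883·q_1 = (3.3462, -3.8846, 1.5385).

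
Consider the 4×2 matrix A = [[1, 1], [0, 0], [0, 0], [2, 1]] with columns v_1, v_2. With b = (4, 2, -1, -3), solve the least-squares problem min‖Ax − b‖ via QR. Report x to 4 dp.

x = (-7.0000, 11.0000)

v_1 = (1, 0, 0, 2); ‖v_1‖ = 2.2361, so q_1 = (0.4472, 0.0000, 0.0000, 0.8944).
q_1·v_2 = 0.4472·1 + 0.0000·0 + 0.0000·0 + 0.8944·1 = 1.3416.
u_2 = v_2 − 1.3416·q_1 = (0.4000, 0.0000, 0.0000, -0.2000).
‖u_2‖ = 0.4472, so q_2 = (0.8944, 0.0000, 0.0000, -0.4472).
Qᵀb = (-0.8944, 4.9193).
Back-substitute: x_2 = 4.9193/0.4472 = 11.0000.
x_1 = (-0.8944 − 1.3416·11.0000)/2.2361 = -7.0000.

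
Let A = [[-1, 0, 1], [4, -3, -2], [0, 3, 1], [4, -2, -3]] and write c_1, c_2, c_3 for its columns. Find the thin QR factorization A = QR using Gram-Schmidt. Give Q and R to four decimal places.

c_1 = (-1, 4, 0, 4); ‖c_1‖ = 5.7446, so e_1 = (-0.1741, 0.6963, 0.0000, 0.6963).
e_1·c_2 = (-0.1741)·0 + 0.6963·(-3) + 0.0000·3 + 0.6963·(-2) = -3.4816.
u_2 = c_2 + 3.4816·e_1 = (-0.6061, -0.5758, 3.0000, 0.4242).
‖u_2‖ = 3.1431, so e_2 = (-0.1928, -0.1832, 0.9545, 0.1350).
e_1·c_3 = (-0.1741)·1 + 0.6963·(-2) + 0.0000·1 + 0.6963·(-3) = -3.6556; e_2·c_3 = (-0.1928)·1 + (-0.1832)·(-2) + 0.9545·1 + 0.1350·(-3) = 0.7231.
u_3 = c_3 + 3.6556·e_1 − 0.7231·e_2 = (0.5031, 0.6779, 0.3098, -0.5521).
‖u_3‖ = 1.0552, so e_3 = (0.4767, 0.6424, 0.2936, -0.5233).

Q = [[-0.1741, -0.1928, 0.4767], [0.6963, -0.1832, 0.6424], [0.0000, 0.9545, 0.2936], [0.6963, 0.1350, -0.5233]], R = [[5.7446, -3.4816, -3.6556], [0.0000, 3.1431, 0.7231], [0.0000, 0.0000, 1.0552]]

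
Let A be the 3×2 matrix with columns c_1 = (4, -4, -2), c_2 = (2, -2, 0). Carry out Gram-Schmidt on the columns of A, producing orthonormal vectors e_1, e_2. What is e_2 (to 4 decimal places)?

e_1 = c_1/‖c_1‖ = (4, -4, -2)/6.0000 = (0.6667, -0.6667, -0.3333).
r_{12} = e_1·c_2 = 2.6667.
u_2 = c_2 − 2.6667·e_1 = (0.2222, -0.2222, 0.8889).
‖u_2‖ = 0.9428, so e_2 = (0.2357, -0.2357, 0.9428).

e_2 = (0.2357, -0.2357, 0.9428)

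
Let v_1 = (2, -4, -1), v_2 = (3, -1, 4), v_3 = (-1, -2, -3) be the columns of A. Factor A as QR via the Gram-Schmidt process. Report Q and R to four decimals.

e_1 = v_1/‖v_1‖ = (2, -4, -1)/4.5826 = (0.4364, -0.8729, -0.2182).
r_{12} = e_1·v_2 = 1.3093.
u_2 = v_2 − 1.3093·e_1 = (2.4286, 0.1429, 4.2857).
‖u_2‖ = 4.9281, so e_2 = (0.4928, 0.0290, 0.8697).
r_{13} = e_1·v_3 = 1.9640; r_{23} = e_2·v_3 = -3.1598.
u_3 = v_3 − 1.9640·e_1 + 3.1598·e_2 = (-0.3000, -0.1941, 0.1765).
‖u_3‖ = 0.3985, so e_3 = (-0.7528, -0.4871, 0.4428).

Q = [[0.4364, 0.4928, -0.7528], [-0.8729, 0.0290, -0.4871], [-0.2182, 0.8697, 0.4428]], R = [[4.5826, 1.3093, 1.9640], [0.0000, 4.9281, -3.1598], [0.0000, 0.0000, 0.3985]]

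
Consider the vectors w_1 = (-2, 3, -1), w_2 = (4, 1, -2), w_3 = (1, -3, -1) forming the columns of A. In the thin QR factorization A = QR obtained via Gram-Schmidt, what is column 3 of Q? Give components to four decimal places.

q_3 = (-0.2962, -0.4739, -0.8293)

w_1 = (-2, 3, -1); ‖w_1‖ = 3.7417, so q_1 = (-0.5345, 0.8018, -0.2673).
q_1·w_2 = (-0.5345)·4 + 0.8018·1 + (-0.2673)·(-2) = -0.8018.
u_2 = w_2 + 0.8018·q_1 = (3.5714, 1.6429, -2.2143).
‖u_2‖ = 4.5119, so q_2 = (0.7916, 0.3641, -0.4908).
q_1·w_3 = (-0.5345)·1 + 0.8018·(-3) + (-0.2673)·(-1) = -2.6726; q_2·w_3 = 0.7916·1 + 0.3641·(-3) + (-0.4908)·(-1) = 0.1900.
u_3 = w_3 + 2.6726·q_1 − 0.1900·q_2 = (-0.5789, -0.9263, -1.6211).
‖u_3‖ = 1.9548, so q_3 = (-0.2962, -0.4739, -0.8293).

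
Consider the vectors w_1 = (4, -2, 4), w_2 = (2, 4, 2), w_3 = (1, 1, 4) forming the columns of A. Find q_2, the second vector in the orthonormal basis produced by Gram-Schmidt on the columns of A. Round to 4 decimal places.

q_2 = (0.2357, 0.9428, 0.2357)

q_1 = w_1/‖w_1‖ = (4, -2, 4)/6.0000 = (0.6667, -0.3333, 0.6667).
r_{12} = q_1·w_2 = 1.3333.
u_2 = w_2 − 1.3333·q_1 = (1.1111, 4.4444, 1.1111).
‖u_2‖ = 4.7140, so q_2 = (0.2357, 0.9428, 0.2357).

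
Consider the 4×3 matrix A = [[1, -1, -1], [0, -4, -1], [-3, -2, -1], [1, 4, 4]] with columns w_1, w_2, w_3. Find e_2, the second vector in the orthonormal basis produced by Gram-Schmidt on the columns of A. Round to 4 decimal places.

e_1 = w_1/‖w_1‖ = (1, 0, -3, 1)/3.3166 = (0.3015, 0.0000, -0.9045, 0.3015).
r_{12} = e_1·w_2 = 2.7136.
u_2 = w_2 − 2.7136·e_1 = (-1.8182, -4.0000, 0.4545, 3.1818).
‖u_2‖ = 5.4439, so e_2 = (-0.3340, -0.7348, 0.0835, 0.5845).

e_2 = (-0.3340, -0.7348, 0.0835, 0.5845)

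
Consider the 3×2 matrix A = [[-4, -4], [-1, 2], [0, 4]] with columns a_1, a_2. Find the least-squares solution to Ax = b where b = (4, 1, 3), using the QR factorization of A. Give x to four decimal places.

e_1 = a_1/‖a_1‖ = (-4, -1, 0)/4.1231 = (-0.9701, -0.2425, 0.0000).
r_{12} = e_1·a_2 = 3.3955.
u_2 = a_2 − 3.3955·e_1 = (-0.7059, 2.8235, 4.0000).
‖u_2‖ = 4.9468, so e_2 = (-0.1427, 0.5708, 0.8086).
Qᵀb = (-4.1231, 2.4258).
Back-substitute: x_2 = 2.4258/4.9468 = 0.4904.
x_1 = (-4.1231 − 3.3955·0.4904)/4.1231 = -1.4038.

x = (-1.4038, 0.4904)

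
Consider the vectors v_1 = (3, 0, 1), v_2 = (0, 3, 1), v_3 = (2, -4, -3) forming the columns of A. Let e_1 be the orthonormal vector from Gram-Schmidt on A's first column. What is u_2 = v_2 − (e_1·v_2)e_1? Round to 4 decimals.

u_2 = (-0.3000, 3.0000, 0.9000)

v_1 = (3, 0, 1); ‖v_1‖ = 3.1623, so e_1 = (0.9487, 0.0000, 0.3162).
e_1·v_2 = 0.9487·0 + 0.0000·3 + 0.3162·1 = 0.3162.
u_2 = v_2 − 0.3162·e_1 = (-0.3000, 3.0000, 0.9000).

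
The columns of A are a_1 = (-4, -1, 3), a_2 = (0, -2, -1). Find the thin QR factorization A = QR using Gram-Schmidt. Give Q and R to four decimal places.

Q = [[-0.7845, -0.0691], [-0.1961, -0.9152], [0.5883, -0.3971]], R = [[5.0990, -0.1961], [0.0000, 2.2275]]

a_1 = (-4, -1, 3); ‖a_1‖ = 5.0990, so q_1 = (-0.7845, -0.1961, 0.5883).
q_1·a_2 = (-0.7845)·0 + (-0.1961)·(-2) + 0.5883·(-1) = -0.1961.
u_2 = a_2 + 0.1961·q_1 = (-0.1538, -2.0385, -0.8846).
‖u_2‖ = 2.2275, so q_2 = (-0.0691, -0.9152, -0.3971).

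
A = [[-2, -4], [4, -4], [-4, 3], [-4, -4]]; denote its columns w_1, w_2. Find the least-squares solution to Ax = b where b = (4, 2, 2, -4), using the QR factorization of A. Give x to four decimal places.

x = (0.1520, -0.0244)

w_1 = (-2, 4, -4, -4); ‖w_1‖ = 7.2111, so q_1 = (-0.2774, 0.5547, -0.5547, -0.5547).
q_1·w_2 = (-0.2774)·(-4) + 0.5547·(-4) + (-0.5547)·3 + (-0.5547)·(-4) = -0.5547.
u_2 = w_2 + 0.5547·q_1 = (-4.1538, -3.6923, 2.6923, -4.3077).
‖u_2‖ = 7.5294, so q_2 = (-0.5517, -0.4904, 0.3576, -0.5721).
Qᵀb = (1.1094, -0.1839).
Back-substitute: x_2 = -0.1839/7.5294 = -0.0244.
x_1 = (1.1094 + 0.5547·(-0.0244))/7.2111 = 0.1520.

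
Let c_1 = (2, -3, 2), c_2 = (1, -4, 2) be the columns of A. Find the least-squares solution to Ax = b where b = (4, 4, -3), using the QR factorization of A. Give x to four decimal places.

c_1 = (2, -3, 2); ‖c_1‖ = 4.1231, so e_1 = (0.4851, -0.7276, 0.4851).
e_1·c_2 = 0.4851·1 + (-0.7276)·(-4) + 0.4851·2 = 4.3656.
u_2 = c_2 − 4.3656·e_1 = (-1.1176, -0.8235, -0.1176).
‖u_2‖ = 1.3933, so e_2 = (-0.8022, -0.5911, -0.0844).
Qᵀb = (-2.4254, -5.3197).
Back-substitute: x_2 = -5.3197/1.3933 = -3.8182.
x_1 = (-2.4254 − 4.3656·(-3.8182))/4.1231 = 3.4545.

x = (3.4545, -3.8182)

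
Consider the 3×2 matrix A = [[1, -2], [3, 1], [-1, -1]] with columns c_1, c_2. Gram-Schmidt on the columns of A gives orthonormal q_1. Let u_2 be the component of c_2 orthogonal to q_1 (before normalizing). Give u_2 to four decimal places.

u_2 = (-2.1818, 0.4545, -0.8182)

q_1 = c_1/‖c_1‖ = (1, 3, -1)/3.3166 = (0.3015, 0.9045, -0.3015).
r_{12} = q_1·c_2 = 0.6030.
u_2 = c_2 − 0.6030·q_1 = (-2.1818, 0.4545, -0.8182).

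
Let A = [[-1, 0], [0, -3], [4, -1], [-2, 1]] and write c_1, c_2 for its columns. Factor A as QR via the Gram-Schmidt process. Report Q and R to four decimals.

Q = [[-0.2182, -0.0938], [0.0000, -0.9845], [0.8729, 0.0469], [-0.4364, 0.1406]], R = [[4.5826, -1.3093], [0.0000, 3.0472]]

c_1 = (-1, 0, 4, -2); ‖c_1‖ = 4.5826, so q_1 = (-0.2182, 0.0000, 0.8729, -0.4364).
q_1·c_2 = (-0.2182)·0 + 0.0000·(-3) + 0.8729·(-1) + (-0.4364)·1 = -1.3093.
u_2 = c_2 + 1.3093·q_1 = (-0.2857, -3.0000, 0.1429, 0.4286).
‖u_2‖ = 3.0472, so q_2 = (-0.0938, -0.9845, 0.0469, 0.1406).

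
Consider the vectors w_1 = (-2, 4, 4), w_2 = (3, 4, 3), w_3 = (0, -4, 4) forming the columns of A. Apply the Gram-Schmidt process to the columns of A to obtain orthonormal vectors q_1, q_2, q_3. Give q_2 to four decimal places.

q_1 = w_1/‖w_1‖ = (-2, 4, 4)/6.0000 = (-0.3333, 0.6667, 0.6667).
r_{12} = q_1·w_2 = 3.6667.
u_2 = w_2 − 3.6667·q_1 = (4.2222, 1.5556, 0.5556).
‖u_2‖ = 4.5338, so q_2 = (0.9313, 0.3431, 0.1225).

q_2 = (0.9313, 0.3431, 0.1225)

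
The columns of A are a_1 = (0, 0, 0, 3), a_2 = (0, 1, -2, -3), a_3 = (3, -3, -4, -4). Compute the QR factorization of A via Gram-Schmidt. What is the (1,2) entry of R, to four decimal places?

r_{12} = -3.0000

a_1 = (0, 0, 0, 3); ‖a_1‖ = 3.0000, so q_1 = (0.0000, 0.0000, 0.0000, 1.0000).
r_{12} = q_1·a_2 = -3.0000.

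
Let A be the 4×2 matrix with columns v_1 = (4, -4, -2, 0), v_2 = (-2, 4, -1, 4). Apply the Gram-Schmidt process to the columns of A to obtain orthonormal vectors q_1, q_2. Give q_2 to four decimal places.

q_2 = (0.0916, 0.3205, -0.4579, 0.8242)

q_1 = v_1/‖v_1‖ = (4, -4, -2, 0)/6.0000 = (0.6667, -0.6667, -0.3333, 0.0000).
r_{12} = q_1·v_2 = -3.6667.
u_2 = v_2 + 3.6667·q_1 = (0.4444, 1.5556, -2.2222, 4.0000).
‖u_2‖ = 4.8534, so q_2 = (0.0916, 0.3205, -0.4579, 0.8242).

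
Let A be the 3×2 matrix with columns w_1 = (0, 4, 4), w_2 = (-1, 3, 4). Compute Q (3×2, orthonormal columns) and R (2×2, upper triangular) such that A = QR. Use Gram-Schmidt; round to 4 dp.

Q = [[0.0000, -0.8165], [0.7071, -0.4082], [0.7071, 0.4082]], R = [[5.6569, 4.9497], [0.0000, 1.2247]]

w_1 = (0, 4, 4); ‖w_1‖ = 5.6569, so e_1 = (0.0000, 0.7071, 0.7071).
e_1·w_2 = 0.0000·(-1) + 0.7071·3 + 0.7071·4 = 4.9497.
u_2 = w_2 − 4.9497·e_1 = (-1.0000, -0.5000, 0.5000).
‖u_2‖ = 1.2247, so e_2 = (-0.8165, -0.4082, 0.4082).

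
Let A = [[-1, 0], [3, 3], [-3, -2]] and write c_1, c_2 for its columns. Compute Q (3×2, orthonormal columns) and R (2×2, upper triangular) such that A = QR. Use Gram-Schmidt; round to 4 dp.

Q = [[-0.2294, 0.7337], [0.6882, 0.5869], [-0.6882, 0.3424]], R = [[4.3589, 3.4412], [0.0000, 1.0761]]

c_1 = (-1, 3, -3); ‖c_1‖ = 4.3589, so q_1 = (-0.2294, 0.6882, -0.6882).
q_1·c_2 = (-0.2294)·0 + 0.6882·3 + (-0.6882)·(-2) = 3.4412.
u_2 = c_2 − 3.4412·q_1 = (0.7895, 0.6316, 0.3684).
‖u_2‖ = 1.0761, so q_2 = (0.7337, 0.5869, 0.3424).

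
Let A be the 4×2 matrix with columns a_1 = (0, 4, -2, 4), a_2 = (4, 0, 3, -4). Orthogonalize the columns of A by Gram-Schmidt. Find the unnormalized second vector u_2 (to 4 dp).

u_2 = (4.0000, 2.4444, 1.7778, -1.5556)

a_1 = (0, 4, -2, 4); ‖a_1‖ = 6.0000, so e_1 = (0.0000, 0.6667, -0.3333, 0.6667).
e_1·a_2 = 0.0000·4 + 0.6667·0 + (-0.3333)·3 + 0.6667·(-4) = -3.6667.
u_2 = a_2 + 3.6667·e_1 = (4.0000, 2.4444, 1.7778, -1.5556).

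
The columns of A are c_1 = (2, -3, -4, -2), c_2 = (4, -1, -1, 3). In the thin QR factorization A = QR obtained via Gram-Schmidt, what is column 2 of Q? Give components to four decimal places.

e_2 = (0.6973, -0.0367, 0.0183, 0.7156)

e_1 = c_1/‖c_1‖ = (2, -3, -4, -2)/5.7446 = (0.3482, -0.5222, -0.6963, -0.3482).
r_{12} = e_1·c_2 = 1.5667.
u_2 = c_2 − 1.5667·e_1 = (3.4545, -0.1818, 0.0909, 3.5455).
‖u_2‖ = 4.9543, so e_2 = (0.6973, -0.0367, 0.0183, 0.7156).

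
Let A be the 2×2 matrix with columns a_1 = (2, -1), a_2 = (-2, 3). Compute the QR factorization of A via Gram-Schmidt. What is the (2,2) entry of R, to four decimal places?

a_1 = (2, -1); ‖a_1‖ = 2.2361, so q_1 = (0.8944, -0.4472).
q_1·a_2 = 0.8944·(-2) + (-0.4472)·3 = -3.1305.
u_2 = a_2 + 3.1305·q_1 = (0.8000, 1.6000).
r_{22} = ‖u_2‖ = 1.7889.

r_{22} = 1.7889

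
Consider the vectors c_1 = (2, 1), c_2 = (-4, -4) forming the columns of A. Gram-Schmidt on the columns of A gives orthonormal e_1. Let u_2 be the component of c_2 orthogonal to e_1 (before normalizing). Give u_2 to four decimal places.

u_2 = (0.8000, -1.6000)

e_1 = c_1/‖c_1‖ = (2, 1)/2.2361 = (0.8944, 0.4472).
r_{12} = e_1·c_2 = -5.3666.
u_2 = c_2 + 5.3666·e_1 = (0.8000, -1.6000).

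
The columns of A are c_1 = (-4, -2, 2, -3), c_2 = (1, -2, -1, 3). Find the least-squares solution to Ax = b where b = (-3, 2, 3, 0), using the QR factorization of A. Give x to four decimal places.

x = (0.2674, -0.4706)

c_1 = (-4, -2, 2, -3); ‖c_1‖ = 5.7446, so q_1 = (-0.6963, -0.3482, 0.3482, -0.5222).
q_1·c_2 = (-0.6963)·1 + (-0.3482)·(-2) + 0.3482·(-1) + (-0.5222)·3 = -1.9149.
u_2 = c_2 + 1.9149·q_1 = (-0.3333, -2.6667, -0.3333, 2.0000).
‖u_2‖ = 3.3665, so q_2 = (-0.0990, -0.7921, -0.0990, 0.5941).
Qᵀb = (2.4371, -1.5842).
Back-substitute: x_2 = -1.5842/3.3665 = -0.4706.
x_1 = (2.4371 + 1.9149·(-0.4706))/5.7446 = 0.2674.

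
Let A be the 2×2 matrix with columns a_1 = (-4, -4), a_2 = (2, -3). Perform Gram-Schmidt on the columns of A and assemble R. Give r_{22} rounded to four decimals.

a_1 = (-4, -4); ‖a_1‖ = 5.6569, so e_1 = (-0.7071, -0.7071).
e_1·a_2 = (-0.7071)·2 + (-0.7071)·(-3) = 0.7071.
u_2 = a_2 − 0.7071·e_1 = (2.5000, -2.5000).
r_{22} = ‖u_2‖ = 3.5355.

r_{22} = 3.5355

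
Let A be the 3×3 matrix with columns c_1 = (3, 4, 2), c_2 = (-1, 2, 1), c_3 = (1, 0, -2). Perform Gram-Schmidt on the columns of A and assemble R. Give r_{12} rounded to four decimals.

c_1 = (3, 4, 2); ‖c_1‖ = 5.3852, so q_1 = (0.5571, 0.7428, 0.3714).
r_{12} = q_1·c_2 = 1.2999.

r_{12} = 1.2999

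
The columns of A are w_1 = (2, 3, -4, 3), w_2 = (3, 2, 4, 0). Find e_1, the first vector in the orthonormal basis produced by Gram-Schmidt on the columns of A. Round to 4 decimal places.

e_1 = w_1/‖w_1‖ = (2, 3, -4, 3)/6.1644 = (0.3244, 0.4867, -0.6489, 0.4867).

e_1 = (0.3244, 0.4867, -0.6489, 0.4867)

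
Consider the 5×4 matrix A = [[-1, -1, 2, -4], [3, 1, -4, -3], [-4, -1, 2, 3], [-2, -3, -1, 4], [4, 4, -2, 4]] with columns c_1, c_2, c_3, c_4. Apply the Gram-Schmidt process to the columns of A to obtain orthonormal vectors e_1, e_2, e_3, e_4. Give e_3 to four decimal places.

c_1 = (-1, 3, -4, -2, 4); ‖c_1‖ = 6.7823, so e_1 = (-0.1474, 0.4423, -0.5898, -0.2949, 0.5898).
e_1·c_2 = (-0.1474)·(-1) + 0.4423·1 + (-0.5898)·(-1) + (-0.2949)·(-3) + 0.5898·4 = 4.4233.
u_2 = c_2 − 4.4233·e_1 = (-0.3478, -0.9565, 1.6087, -1.6957, 1.3913).
‖u_2‖ = 2.9043, so e_2 = (-0.1198, -0.3294, 0.5539, -0.5838, 0.4791).
e_1·c_3 = (-0.1474)·2 + 0.4423·(-4) + (-0.5898)·2 + (-0.2949)·(-1) + 0.5898·(-2) = -4.1284; e_2·c_3 = (-0.1198)·2 + (-0.3294)·(-4) + 0.5539·2 + (-0.5838)·(-1) + 0.4791·(-2) = 1.8114.
u_3 = c_3 + 4.1284·e_1 − 1.8114·e_2 = (1.6082, -1.5773, -1.4381, -1.1598, -0.4330).
‖u_3‖ = 2.9454, so e_3 = (0.5460, -0.5355, -0.4883, -0.3938, -0.1470).

e_3 = (0.5460, -0.5355, -0.4883, -0.3938, -0.1470)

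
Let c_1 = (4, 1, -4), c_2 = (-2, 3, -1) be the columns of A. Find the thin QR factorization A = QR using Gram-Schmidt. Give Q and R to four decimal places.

c_1 = (4, 1, -4); ‖c_1‖ = 5.7446, so q_1 = (0.6963, 0.1741, -0.6963).
q_1·c_2 = 0.6963·(-2) + 0.1741·3 + (-0.6963)·(-1) = -0.1741.
u_2 = c_2 + 0.1741·q_1 = (-1.8788, 3.0303, -1.1212).
‖u_2‖ = 3.7376, so q_2 = (-0.5027, 0.8108, -0.3000).

Q = [[0.6963, -0.5027], [0.1741, 0.8108], [-0.6963, -0.3000]], R = [[5.7446, -0.1741], [0.0000, 3.7376]]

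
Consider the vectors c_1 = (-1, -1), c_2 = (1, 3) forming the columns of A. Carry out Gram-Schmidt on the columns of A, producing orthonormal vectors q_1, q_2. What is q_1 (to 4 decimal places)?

c_1 = (-1, -1); ‖c_1‖ = 1.4142, so q_1 = (-0.7071, -0.7071).

q_1 = (-0.7071, -0.7071)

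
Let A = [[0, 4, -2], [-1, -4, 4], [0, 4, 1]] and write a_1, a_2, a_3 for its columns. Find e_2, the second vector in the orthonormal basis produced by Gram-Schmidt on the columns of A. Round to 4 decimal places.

e_2 = (0.7071, 0.0000, 0.7071)

a_1 = (0, -1, 0); ‖a_1‖ = 1.0000, so e_1 = (0.0000, -1.0000, 0.0000).
e_1·a_2 = 0.0000·4 + (-1.0000)·(-4) + 0.0000·4 = 4.0000.
u_2 = a_2 − 4.0000·e_1 = (4.0000, 0.0000, 4.0000).
‖u_2‖ = 5.6569, so e_2 = (0.7071, 0.0000, 0.7071).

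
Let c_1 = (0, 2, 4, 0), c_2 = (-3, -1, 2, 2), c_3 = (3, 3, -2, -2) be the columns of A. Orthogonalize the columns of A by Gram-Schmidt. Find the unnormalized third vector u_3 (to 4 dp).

u_3 = (-0.5926, 1.2840, -0.6420, 0.3951)

c_1 = (0, 2, 4, 0); ‖c_1‖ = 4.4721, so e_1 = (0.0000, 0.4472, 0.8944, 0.0000).
e_1·c_2 = 0.0000·(-3) + 0.4472·(-1) + 0.8944·2 + 0.0000·2 = 1.3416.
u_2 = c_2 − 1.3416·e_1 = (-3.0000, -1.6000, 0.8000, 2.0000).
‖u_2‖ = 4.0249, so e_2 = (-0.7454, -0.3975, 0.1988, 0.4969).
e_1·c_3 = 0.0000·3 + 0.4472·3 + 0.8944·(-2) + 0.0000·(-2) = -0.4472; e_2·c_3 = (-0.7454)·3 + (-0.3975)·3 + 0.1988·(-2) + 0.4969·(-2) = -4.8200.
u_3 = c_3 + 0.4472·e_1 + 4.8200·e_2 = (-0.5926, 1.2840, -0.6420, 0.3951).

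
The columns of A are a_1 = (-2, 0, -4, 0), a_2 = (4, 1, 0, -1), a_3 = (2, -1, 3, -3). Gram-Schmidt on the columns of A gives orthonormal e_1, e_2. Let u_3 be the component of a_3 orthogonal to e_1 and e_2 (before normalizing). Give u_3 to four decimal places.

a_1 = (-2, 0, -4, 0); ‖a_1‖ = 4.4721, so e_1 = (-0.4472, 0.0000, -0.8944, 0.0000).
e_1·a_2 = (-0.4472)·4 + 0.0000·1 + (-0.8944)·0 + 0.0000·(-1) = -1.7889.
u_2 = a_2 + 1.7889·e_1 = (3.2000, 1.0000, -1.6000, -1.0000).
‖u_2‖ = 3.8471, so e_2 = (0.8318, 0.2599, -0.4159, -0.2599).
e_1·a_3 = (-0.4472)·2 + 0.0000·(-1) + (-0.8944)·3 + 0.0000·(-3) = -3.5777; e_2·a_3 = 0.8318·2 + 0.2599·(-1) + (-0.4159)·3 + (-0.2599)·(-3) = 0.9358.
u_3 = a_3 + 3.5777·e_1 − 0.9358·e_2 = (-0.3784, -1.2432, 0.1892, -2.7568).

u_3 = (-0.3784, -1.2432, 0.1892, -2.7568)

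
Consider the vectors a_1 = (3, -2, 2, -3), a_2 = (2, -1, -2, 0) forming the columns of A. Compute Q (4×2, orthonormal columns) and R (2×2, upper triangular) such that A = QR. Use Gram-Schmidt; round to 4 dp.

e_1 = a_1/‖a_1‖ = (3, -2, 2, -3)/5.0990 = (0.5883, -0.3922, 0.3922, -0.5883).
r_{12} = e_1·a_2 = 0.7845.
u_2 = a_2 − 0.7845·e_1 = (1.5385, -0.6923, -2.3077, 0.4615).
‖u_2‖ = 2.8956, so e_2 = (0.5313, -0.2391, -0.7970, 0.1594).

Q = [[0.5883, 0.5313], [-0.3922, -0.2391], [0.3922, -0.7970], [-0.5883, 0.1594]], R = [[5.0990, 0.7845], [0.0000, 2.8956]]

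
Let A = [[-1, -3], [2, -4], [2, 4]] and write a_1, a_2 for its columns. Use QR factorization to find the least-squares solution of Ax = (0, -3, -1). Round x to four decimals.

x = (-0.9778, 0.2667)

q_1 = a_1/‖a_1‖ = (-1, 2, 2)/3.0000 = (-0.3333, 0.6667, 0.6667).
r_{12} = q_1·a_2 = 1.0000.
u_2 = a_2 − 1.0000·q_1 = (-2.6667, -4.6667, 3.3333).
‖u_2‖ = 6.3246, so q_2 = (-0.4216, -0.7379, 0.5270).
Qᵀb = (-2.6667, 1.6865).
Back-substitute: x_2 = 1.6865/6.3246 = 0.2667.
x_1 = (-2.6667 − 1.0000·0.2667)/3.0000 = -0.9778.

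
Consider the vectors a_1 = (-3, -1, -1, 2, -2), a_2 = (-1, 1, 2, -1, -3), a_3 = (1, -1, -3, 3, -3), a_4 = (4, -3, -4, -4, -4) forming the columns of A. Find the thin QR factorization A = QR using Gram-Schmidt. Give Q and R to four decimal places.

e_1 = a_1/‖a_1‖ = (-3, -1, -1, 2, -2)/4.3589 = (-0.6882, -0.2294, -0.2294, 0.4588, -0.4588).
r_{12} = e_1·a_2 = 0.9177.
u_2 = a_2 − 0.9177·e_1 = (-0.3684, 1.2105, 2.2105, -1.4211, -2.5789).
‖u_2‖ = 3.8933, so e_2 = (-0.0946, 0.3109, 0.5678, -0.3650, -0.6624).
r_{13} = e_1·a_3 = 2.9824; r_{23} = e_2·a_3 = -1.2167.
u_3 = a_3 − 2.9824·e_1 + 1.2167·e_2 = (2.9375, 0.0625, -1.6250, 1.1875, -2.4375).
‖u_3‖ = 4.3157, so e_3 = (0.6807, 0.0145, -0.3765, 0.2752, -0.5648).
r_{14} = e_1·a_4 = -1.1471; r_{24} = e_2·a_4 = 0.5272; r_{34} = e_3·a_4 = 5.3439.
u_4 = a_4 + 1.1471·e_1 − 0.5272·e_2 − 5.3439·e_3 = (-0.3770, -3.5045, -2.5503, -4.7517, -1.1588).
‖u_4‖ = 6.5459, so e_4 = (-0.0576, -0.5354, -0.3896, -0.7259, -0.1770).

Q = [[-0.6882, -0.0946, 0.6807, -0.0576], [-0.2294, 0.3109, 0.0145, -0.5354], [-0.2294, 0.5678, -0.3765, -0.3896], [0.4588, -0.3650, 0.2752, -0.7259], [-0.4588, -0.6624, -0.5648, -0.1770]], R = [[4.3589, 0.9177, 2.9824, -1.1471], [0.0000, 3.8933, -1.2167, 0.5272], [0.0000, 0.0000, 4.3157, 5.3439], [0.0000, 0.0000, 0.0000, 6.5459]]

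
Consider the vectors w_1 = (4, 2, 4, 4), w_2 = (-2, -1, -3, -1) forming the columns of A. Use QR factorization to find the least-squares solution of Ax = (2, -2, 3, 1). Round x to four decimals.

x = (-0.1154, -1.0000)

w_1 = (4, 2, 4, 4); ‖w_1‖ = 7.2111, so q_1 = (0.5547, 0.2774, 0.5547, 0.5547).
q_1·w_2 = 0.5547·(-2) + 0.2774·(-1) + 0.5547·(-3) + 0.5547·(-1) = -3.6056.
u_2 = w_2 + 3.6056·q_1 = (0.0000, 0.0000, -1.0000, 1.0000).
‖u_2‖ = 1.4142, so q_2 = (0.0000, 0.0000, -0.7071, 0.7071).
Qᵀb = (2.7735, -1.4142).
Back-substitute: x_2 = -1.4142/1.4142 = -1.0000.
x_1 = (2.7735 + 3.6056·(-1.0000))/7.2111 = -0.1154.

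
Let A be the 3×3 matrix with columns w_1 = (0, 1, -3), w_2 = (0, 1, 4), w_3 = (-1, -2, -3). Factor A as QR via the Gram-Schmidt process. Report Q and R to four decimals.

w_1 = (0, 1, -3); ‖w_1‖ = 3.1623, so q_1 = (0.0000, 0.3162, -0.9487).
q_1·w_2 = 0.0000·0 + 0.3162·1 + (-0.9487)·4 = -3.4785.
u_2 = w_2 + 3.4785·q_1 = (0.0000, 2.1000, 0.7000).
‖u_2‖ = 2.2136, so q_2 = (0.0000, 0.9487, 0.3162).
q_1·w_3 = 0.0000·(-1) + 0.3162·(-2) + (-0.9487)·(-3) = 2.2136; q_2·w_3 = 0.0000·(-1) + 0.9487·(-2) + 0.3162·(-3) = -2.8460.
u_3 = w_3 − 2.2136·q_1 + 2.8460·q_2 = (-1.0000, 0.0000, 0.0000).
‖u_3‖ = 1.0000, so q_3 = (-1.0000, 0.0000, 0.0000).

Q = [[0.0000, 0.0000, -1.0000], [0.3162, 0.9487, 0.0000], [-0.9487, 0.3162, 0.0000]], R = [[3.1623, -3.4785, 2.2136], [0.0000, 2.2136, -2.8460], [0.0000, 0.0000, 1.0000]]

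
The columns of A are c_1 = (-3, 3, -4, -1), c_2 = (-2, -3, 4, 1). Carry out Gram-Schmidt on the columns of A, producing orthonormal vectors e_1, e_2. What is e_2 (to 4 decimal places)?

e_1 = c_1/‖c_1‖ = (-3, 3, -4, -1)/5.9161 = (-0.5071, 0.5071, -0.6761, -0.1690).
r_{12} = e_1·c_2 = -3.3806.
u_2 = c_2 + 3.3806·e_1 = (-3.7143, -1.2857, 1.7143, 0.4286).
‖u_2‖ = 4.3095, so e_2 = (-0.8619, -0.2983, 0.3978, 0.0994).

e_2 = (-0.8619, -0.2983, 0.3978, 0.0994)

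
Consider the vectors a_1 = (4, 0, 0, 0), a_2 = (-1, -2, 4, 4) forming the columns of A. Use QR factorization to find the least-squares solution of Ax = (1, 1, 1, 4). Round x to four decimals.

a_1 = (4, 0, 0, 0); ‖a_1‖ = 4.0000, so q_1 = (1.0000, 0.0000, 0.0000, 0.0000).
q_1·a_2 = 1.0000·(-1) + 0.0000·(-2) + 0.0000·4 + 0.0000·4 = -1.0000.
u_2 = a_2 + 1.0000·q_1 = (0.0000, -2.0000, 4.0000, 4.0000).
‖u_2‖ = 6.0000, so q_2 = (0.0000, -0.3333, 0.6667, 0.6667).
Qᵀb = (1.0000, 3.0000).
Back-substitute: x_2 = 3.0000/6.0000 = 0.5000.
x_1 = (1.0000 + 1.0000·0.5000)/4.0000 = 0.3750.

x = (0.3750, 0.5000)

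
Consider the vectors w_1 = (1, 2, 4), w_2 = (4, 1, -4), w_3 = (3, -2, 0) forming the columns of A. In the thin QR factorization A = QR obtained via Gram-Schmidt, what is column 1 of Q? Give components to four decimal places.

w_1 = (1, 2, 4); ‖w_1‖ = 4.5826, so e_1 = (0.2182, 0.4364, 0.8729).

e_1 = (0.2182, 0.4364, 0.8729)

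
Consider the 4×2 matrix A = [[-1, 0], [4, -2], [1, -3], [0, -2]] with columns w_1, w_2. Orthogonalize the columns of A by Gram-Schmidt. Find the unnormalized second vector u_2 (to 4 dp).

q_1 = w_1/‖w_1‖ = (-1, 4, 1, 0)/4.2426 = (-0.2357, 0.9428, 0.2357, 0.0000).
r_{12} = q_1·w_2 = -2.5927.
u_2 = w_2 + 2.5927·q_1 = (-0.6111, 0.4444, -2.3889, -2.0000).

u_2 = (-0.6111, 0.4444, -2.3889, -2.0000)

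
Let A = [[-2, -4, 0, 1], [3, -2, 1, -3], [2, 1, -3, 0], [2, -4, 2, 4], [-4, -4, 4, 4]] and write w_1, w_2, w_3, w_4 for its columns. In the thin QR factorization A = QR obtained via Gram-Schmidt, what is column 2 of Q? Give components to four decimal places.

q_2 = (-0.4782, -0.4242, 0.0501, -0.6634, -0.3857)

w_1 = (-2, 3, 2, 2, -4); ‖w_1‖ = 6.0828, so q_1 = (-0.3288, 0.4932, 0.3288, 0.3288, -0.6576).
q_1·w_2 = (-0.3288)·(-4) + 0.4932·(-2) + 0.3288·1 + 0.3288·(-4) + (-0.6576)·(-4) = 1.9728.
u_2 = w_2 − 1.9728·q_1 = (-3.3514, -2.9730, 0.3514, -4.6486, -2.7027).
‖u_2‖ = 7.0077, so q_2 = (-0.4782, -0.4242, 0.0501, -0.6634, -0.3857).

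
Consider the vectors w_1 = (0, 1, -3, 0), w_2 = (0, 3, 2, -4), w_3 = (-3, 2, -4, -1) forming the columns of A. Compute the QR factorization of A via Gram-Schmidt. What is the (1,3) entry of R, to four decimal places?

e_1 = w_1/‖w_1‖ = (0, 1, -3, 0)/3.1623 = (0.0000, 0.3162, -0.9487, 0.0000).
r_{13} = e_1·w_3 = 4.4272.

r_{13} = 4.4272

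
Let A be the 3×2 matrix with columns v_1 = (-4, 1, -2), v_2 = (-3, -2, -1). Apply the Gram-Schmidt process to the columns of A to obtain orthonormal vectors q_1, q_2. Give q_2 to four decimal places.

q_2 = (-0.2673, -0.9621, 0.0535)

v_1 = (-4, 1, -2); ‖v_1‖ = 4.5826, so q_1 = (-0.8729, 0.2182, -0.4364).
q_1·v_2 = (-0.8729)·(-3) + 0.2182·(-2) + (-0.4364)·(-1) = 2.6186.
u_2 = v_2 − 2.6186·q_1 = (-0.7143, -2.5714, 0.1429).
‖u_2‖ = 2.6726, so q_2 = (-0.2673, -0.9621, 0.0535).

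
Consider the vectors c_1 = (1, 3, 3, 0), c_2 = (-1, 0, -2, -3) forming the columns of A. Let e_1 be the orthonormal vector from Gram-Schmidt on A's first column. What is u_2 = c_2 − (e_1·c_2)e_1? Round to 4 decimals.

u_2 = (-0.6316, 1.1053, -0.8947, -3.0000)

c_1 = (1, 3, 3, 0); ‖c_1‖ = 4.3589, so e_1 = (0.2294, 0.6882, 0.6882, 0.0000).
e_1·c_2 = 0.2294·(-1) + 0.6882·0 + 0.6882·(-2) + 0.0000·(-3) = -1.6059.
u_2 = c_2 + 1.6059·e_1 = (-0.6316, 1.1053, -0.8947, -3.0000).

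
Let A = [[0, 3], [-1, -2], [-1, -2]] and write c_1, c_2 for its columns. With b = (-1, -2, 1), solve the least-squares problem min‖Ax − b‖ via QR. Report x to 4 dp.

c_1 = (0, -1, -1); ‖c_1‖ = 1.4142, so q_1 = (0.0000, -0.7071, -0.7071).
q_1·c_2 = 0.0000·3 + (-0.7071)·(-2) + (-0.7071)·(-2) = 2.8284.
u_2 = c_2 − 2.8284·q_1 = (3.0000, 0.0000, 0.0000).
‖u_2‖ = 3.0000, so q_2 = (1.0000, 0.0000, 0.0000).
Qᵀb = (0.7071, -1.0000).
Back-substitute: x_2 = -1.0000/3.0000 = -0.3333.
x_1 = (0.7071 − 2.8284·(-0.3333))/1.4142 = 1.1667.

x = (1.1667, -0.3333)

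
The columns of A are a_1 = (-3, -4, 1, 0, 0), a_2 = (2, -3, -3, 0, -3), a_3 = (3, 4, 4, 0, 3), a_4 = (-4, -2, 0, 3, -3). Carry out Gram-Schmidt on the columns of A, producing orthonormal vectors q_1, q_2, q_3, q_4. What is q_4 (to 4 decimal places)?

q_4 = (-0.0951, 0.1521, 0.3233, 0.7569, -0.5388)

q_1 = a_1/‖a_1‖ = (-3, -4, 1, 0, 0)/5.0990 = (-0.5883, -0.7845, 0.1961, 0.0000, 0.0000).
r_{12} = q_1·a_2 = 0.5883.
u_2 = a_2 − 0.5883·q_1 = (2.3462, -2.5385, -3.1154, 0.0000, -3.0000).
‖u_2‖ = 5.5366, so q_2 = (0.4238, -0.4585, -0.5627, 0.0000, -0.5418).
r_{13} = q_1·a_3 = -4.1184; r_{23} = q_2·a_3 = -4.4390.
u_3 = a_3 + 4.1184·q_1 + 4.4390·q_2 = (2.4580, -1.2660, 2.3099, 0.0000, 0.5947).
‖u_3‖ = 3.6515, so q_3 = (0.6731, -0.3467, 0.6326, 0.0000, 0.1629).
r_{14} = q_1·a_4 = 3.9223; r_{24} = q_2·a_4 = 0.8475; r_{34} = q_3·a_4 = -2.4877.
u_4 = a_4 − 3.9223·q_1 − 0.8475·q_2 + 2.4877·q_3 = (-0.3769, 0.6030, 1.2814, 3.0000, -2.1356).
‖u_4‖ = 3.9634, so q_4 = (-0.0951, 0.1521, 0.3233, 0.7569, -0.5388).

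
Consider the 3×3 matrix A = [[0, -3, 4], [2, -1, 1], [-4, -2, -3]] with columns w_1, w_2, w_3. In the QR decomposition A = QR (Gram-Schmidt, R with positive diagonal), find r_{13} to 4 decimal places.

r_{13} = 3.1305

q_1 = w_1/‖w_1‖ = (0, 2, -4)/4.4721 = (0.0000, 0.4472, -0.8944).
r_{13} = q_1·w_3 = 3.1305.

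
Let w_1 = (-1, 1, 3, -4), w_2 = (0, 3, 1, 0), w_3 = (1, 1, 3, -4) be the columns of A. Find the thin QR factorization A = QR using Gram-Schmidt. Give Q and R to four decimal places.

w_1 = (-1, 1, 3, -4); ‖w_1‖ = 5.1962, so q_1 = (-0.1925, 0.1925, 0.5774, -0.7698).
q_1·w_2 = (-0.1925)·0 + 0.1925·3 + 0.5774·1 + (-0.7698)·0 = 1.1547.
u_2 = w_2 − 1.1547·q_1 = (0.2222, 2.7778, 0.3333, 0.8889).
‖u_2‖ = 2.9439, so q_2 = (0.0755, 0.9436, 0.1132, 0.3019).
q_1·w_3 = (-0.1925)·1 + 0.1925·1 + 0.5774·3 + (-0.7698)·(-4) = 4.8113; q_2·w_3 = 0.0755·1 + 0.9436·1 + 0.1132·3 + 0.3019·(-4) = 0.1510.
u_3 = w_3 − 4.8113·q_1 − 0.1510·q_2 = (1.9145, -0.0684, 0.2051, -0.3419).
‖u_3‖ = 1.9568, so q_3 = (0.9784, -0.0349, 0.1048, -0.1747).

Q = [[-0.1925, 0.0755, 0.9784], [0.1925, 0.9436, -0.0349], [0.5774, 0.1132, 0.1048], [-0.7698, 0.3019, -0.1747]], R = [[5.1962, 1.1547, 4.8113], [0.0000, 2.9439, 0.1510], [0.0000, 0.0000, 1.9568]]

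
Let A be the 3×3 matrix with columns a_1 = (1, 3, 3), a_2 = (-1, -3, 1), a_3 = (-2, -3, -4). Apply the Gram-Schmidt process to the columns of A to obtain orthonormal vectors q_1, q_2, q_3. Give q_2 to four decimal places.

q_1 = a_1/‖a_1‖ = (1, 3, 3)/4.3589 = (0.2294, 0.6882, 0.6882).
r_{12} = q_1·a_2 = -1.6059.
u_2 = a_2 + 1.6059·q_1 = (-0.6316, -1.8947, 2.1053).
‖u_2‖ = 2.9019, so q_2 = (-0.2176, -0.6529, 0.7255).

q_2 = (-0.2176, -0.6529, 0.7255)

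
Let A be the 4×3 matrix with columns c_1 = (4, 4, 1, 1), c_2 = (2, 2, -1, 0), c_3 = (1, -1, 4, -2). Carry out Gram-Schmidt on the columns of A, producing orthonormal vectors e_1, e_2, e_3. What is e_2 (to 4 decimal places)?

e_2 = (0.1524, 0.1524, -0.9337, -0.2858)

e_1 = c_1/‖c_1‖ = (4, 4, 1, 1)/5.8310 = (0.6860, 0.6860, 0.1715, 0.1715).
r_{12} = e_1·c_2 = 2.5725.
u_2 = c_2 − 2.5725·e_1 = (0.2353, 0.2353, -1.4412, -0.4412).
‖u_2‖ = 1.5435, so e_2 = (0.1524, 0.1524, -0.9337, -0.2858).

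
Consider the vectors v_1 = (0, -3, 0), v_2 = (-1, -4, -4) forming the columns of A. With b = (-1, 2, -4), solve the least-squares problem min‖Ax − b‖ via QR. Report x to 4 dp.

e_1 = v_1/‖v_1‖ = (0, -3, 0)/3.0000 = (0.0000, -1.0000, 0.0000).
r_{12} = e_1·v_2 = 4.0000.
u_2 = v_2 − 4.0000·e_1 = (-1.0000, 0.0000, -4.0000).
‖u_2‖ = 4.1231, so e_2 = (-0.2425, 0.0000, -0.9701).
Qᵀb = (-2.0000, 4.1231).
Back-substitute: x_2 = 4.1231/4.1231 = 1.0000.
x_1 = (-2.0000 − 4.0000·1.0000)/3.0000 = -2.0000.

x = (-2.0000, 1.0000)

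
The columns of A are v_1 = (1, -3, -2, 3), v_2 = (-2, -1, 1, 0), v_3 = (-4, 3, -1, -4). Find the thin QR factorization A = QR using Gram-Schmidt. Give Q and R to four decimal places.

Q = [[0.2085, -0.8017, -0.4817], [-0.6255, -0.4632, 0.1361], [-0.4170, 0.3741, -0.8273], [0.6255, 0.0534, -0.2548]], R = [[4.7958, -0.2085, -4.7958], [0.0000, 2.4406, 1.2292], [0.0000, 0.0000, 4.1820]]

v_1 = (1, -3, -2, 3); ‖v_1‖ = 4.7958, so q_1 = (0.2085, -0.6255, -0.4170, 0.6255).
q_1·v_2 = 0.2085·(-2) + (-0.6255)·(-1) + (-0.4170)·1 + 0.6255·0 = -0.2085.
u_2 = v_2 + 0.2085·q_1 = (-1.9565, -1.1304, 0.9130, 0.1304).
‖u_2‖ = 2.4406, so q_2 = (-0.8017, -0.4632, 0.3741, 0.0534).
q_1·v_3 = 0.2085·(-4) + (-0.6255)·3 + (-0.4170)·(-1) + 0.6255·(-4) = -4.7958; q_2·v_3 = (-0.8017)·(-4) + (-0.4632)·3 + 0.3741·(-1) + 0.0534·(-4) = 1.2292.
u_3 = v_3 + 4.7958·q_1 − 1.2292·q_2 = (-2.0146, 0.5693, -3.4599, -1.0657).
‖u_3‖ = 4.1820, so q_3 = (-0.4817, 0.1361, -0.8273, -0.2548).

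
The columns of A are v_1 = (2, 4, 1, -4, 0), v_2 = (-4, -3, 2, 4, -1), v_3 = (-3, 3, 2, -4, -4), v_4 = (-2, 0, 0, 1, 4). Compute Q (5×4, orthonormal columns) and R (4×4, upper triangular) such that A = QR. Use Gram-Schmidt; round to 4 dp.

v_1 = (2, 4, 1, -4, 0); ‖v_1‖ = 6.0828, so q_1 = (0.3288, 0.6576, 0.1644, -0.6576, 0.0000).
q_1·v_2 = 0.3288·(-4) + 0.6576·(-3) + 0.1644·2 + (-0.6576)·4 + 0.0000·(-1) = -5.5896.
u_2 = v_2 + 5.5896·q_1 = (-2.1622, 0.6757, 2.9189, 0.3243, -1.0000).
‖u_2‖ = 3.8415, so q_2 = (-0.5629, 0.1759, 0.7598, 0.0844, -0.2603).
q_1·v_3 = 0.3288·(-3) + 0.6576·3 + 0.1644·2 + (-0.6576)·(-4) + 0.0000·(-4) = 3.9456; q_2·v_3 = (-0.5629)·(-3) + 0.1759·3 + 0.7598·2 + 0.0844·(-4) + (-0.2603)·(-4) = 4.4395.
u_3 = v_3 − 3.9456·q_1 − 4.4395·q_2 = (-1.7985, -0.3755, -2.0220, -1.7802, -2.8443).
‖u_3‖ = 4.3271, so q_3 = (-0.4156, -0.0868, -0.4673, -0.4114, -0.6573).
q_1·v_4 = 0.3288·(-2) + 0.6576·0 + 0.1644·0 + (-0.6576)·1 + 0.0000·4 = -1.3152; q_2·v_4 = (-0.5629)·(-2) + 0.1759·0 + 0.7598·0 + 0.0844·1 + (-0.2603)·4 = 0.1689; q_3·v_4 = (-0.4156)·(-2) + (-0.0868)·0 + (-0.4673)·0 + (-0.4114)·1 + (-0.6573)·4 = -2.2095.
u_4 = v_4 + 1.3152·q_1 − 0.1689·q_2 + 2.2095·q_3 = (-2.3909, 0.6435, -0.9445, -0.7881, 2.5916).
‖u_4‖ = 3.7895, so q_4 = (-0.6309, 0.1698, -0.2493, -0.2080, 0.6839).

Q = [[0.3288, -0.5629, -0.4156, -0.6309], [0.6576, 0.1759, -0.0868, 0.1698], [0.1644, 0.7598, -0.4673, -0.2493], [-0.6576, 0.0844, -0.4114, -0.2080], [0.0000, -0.2603, -0.6573, 0.6839]], R = [[6.0828, -5.5896, 3.9456, -1.3152], [0.0000, 3.8415, 4.4395, 0.1689], [0.0000, 0.0000, 4.3271, -2.2095], [0.0000, 0.0000, 0.0000, 3.7895]]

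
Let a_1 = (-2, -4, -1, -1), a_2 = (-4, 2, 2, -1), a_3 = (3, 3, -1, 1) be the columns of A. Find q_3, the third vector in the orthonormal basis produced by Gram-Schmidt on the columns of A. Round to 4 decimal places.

q_1 = a_1/‖a_1‖ = (-2, -4, -1, -1)/4.6904 = (-0.4264, -0.8528, -0.2132, -0.2132).
r_{12} = q_1·a_2 = -0.2132.
u_2 = a_2 + 0.2132·q_1 = (-4.0909, 1.8182, 1.9545, -1.0455).
‖u_2‖ = 4.9955, so q_2 = (-0.8189, 0.3640, 0.3913, -0.2093).
r_{13} = q_1·a_3 = -3.8376; r_{23} = q_2·a_3 = -1.9654.
u_3 = a_3 + 3.8376·q_1 + 1.9654·q_2 = (-0.2459, 0.4426, -1.0492, -0.2295).
‖u_3‖ = 1.1874, so q_3 = (-0.2071, 0.3728, -0.8836, -0.1933).

q_3 = (-0.2071, 0.3728, -0.8836, -0.1933)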